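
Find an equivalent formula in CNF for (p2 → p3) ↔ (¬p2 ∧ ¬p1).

(p2 ∨ ¬p1) ∧ (¬p3 ∨ ¬p2) ∧ (¬p3 ∨ ¬p1)

(p2 → p3) ↔ (¬p2 ∧ ¬p1)
⇔ ((p2 → p3) → (¬p2 ∧ ¬p1)) ∧ ((¬p2 ∧ ¬p1) → (p2 → p3))   — eliminate ↔
⇔ (¬(p2 → p3) ∨ (¬p2 ∧ ¬p1)) ∧ ((¬p2 ∧ ¬p1) → (p2 → p3))   — eliminate →
⇔ (¬(¬p2 ∨ p3) ∨ (¬p2 ∧ ¬p1)) ∧ ((¬p2 ∧ ¬p1) → (p2 → p3))   — eliminate →
⇔ (¬(¬p2 ∨ p3) ∨ (¬p2 ∧ ¬p1)) ∧ (¬(¬p2 ∧ ¬p1) ∨ (p2 → p3))   — eliminate →
⇔ (¬(¬p2 ∨ p3) ∨ (¬p2 ∧ ¬p1)) ∧ (¬(¬p2 ∧ ¬p1) ∨ ¬p2 ∨ p3)   — eliminate →
⇔ ((¬¬p2 ∧ ¬p3) ∨ (¬p2 ∧ ¬p1)) ∧ (¬(¬p2 ∧ ¬p1) ∨ ¬p2 ∨ p3)   — De Morgan
⇔ ((p2 ∧ ¬p3) ∨ (¬p2 ∧ ¬p1)) ∧ (¬(¬p2 ∧ ¬p1) ∨ ¬p2 ∨ p3)   — double negation
⇔ ((p2 ∧ ¬p3) ∨ (¬p2 ∧ ¬p1)) ∧ (¬¬p2 ∨ ¬¬p1 ∨ ¬p2 ∨ p3)   — De Morgan
⇔ ((p2 ∧ ¬p3) ∨ (¬p2 ∧ ¬p1)) ∧ (p2 ∨ ¬¬p1 ∨ ¬p2 ∨ p3)   — double negation
⇔ ((p2 ∧ ¬p3) ∨ (¬p2 ∧ ¬p1)) ∧ (p2 ∨ p1 ∨ ¬p2 ∨ p3)   — double negation
⇔ (p2 ∨ ¬p2) ∧ (p2 ∨ ¬p1) ∧ (¬p3 ∨ ¬p2) ∧ (¬p3 ∨ ¬p1) ∧ (p2 ∨ p1 ∨ ¬p2 ∨ p3)   — distribute ∨ over ∧
⇔ (p2 ∨ ¬p1) ∧ (¬p3 ∨ ¬p2) ∧ (¬p3 ∨ ¬p1)   — simplify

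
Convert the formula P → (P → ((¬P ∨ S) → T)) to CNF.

¬P ∨ ¬S ∨ T

P → (P → ((¬P ∨ S) → T))
⇔ ¬P ∨ (P → ((¬P ∨ S) → T))   (eliminate →)
⇔ ¬P ∨ ¬P ∨ ((¬P ∨ S) → T)   (eliminate →)
⇔ ¬P ∨ ¬P ∨ ¬(¬P ∨ S) ∨ T   (eliminate →)
⇔ ¬P ∨ ¬P ∨ (¬¬P ∧ ¬S) ∨ T   (De Morgan)
⇔ ¬P ∨ ¬P ∨ (P ∧ ¬S) ∨ T   (double negation)
⇔ (¬P ∨ ¬P ∨ P ∨ T) ∧ (¬P ∨ ¬P ∨ ¬S ∨ T)   (distribute ∨ over ∧)
⇔ ¬P ∨ ¬S ∨ T   (simplify)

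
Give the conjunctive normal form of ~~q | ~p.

~~q | ~p
⇔ q | ~p   (double negation)

q | ~p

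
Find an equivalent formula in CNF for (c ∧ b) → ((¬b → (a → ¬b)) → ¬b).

¬c ∨ ¬b

(c ∧ b) → ((¬b → (a → ¬b)) → ¬b)
= ¬(c ∧ b) ∨ ((¬b → (a → ¬b)) → ¬b)   (eliminate →)
= ¬(c ∧ b) ∨ ¬(¬b → (a → ¬b)) ∨ ¬b   (eliminate →)
= ¬(c ∧ b) ∨ ¬(¬¬b ∨ (a → ¬b)) ∨ ¬b   (eliminate →)
= ¬(c ∧ b) ∨ ¬(¬¬b ∨ ¬a ∨ ¬b) ∨ ¬b   (eliminate →)
= ¬c ∨ ¬b ∨ ¬(¬¬b ∨ ¬a ∨ ¬b) ∨ ¬b   (De Morgan)
= ¬c ∨ ¬b ∨ (¬¬¬b ∧ ¬¬a ∧ ¬¬b) ∨ ¬b   (De Morgan)
= ¬c ∨ ¬b ∨ (¬b ∧ ¬¬a ∧ ¬¬b) ∨ ¬b   (double negation)
= ¬c ∨ ¬b ∨ (¬b ∧ a ∧ ¬¬b) ∨ ¬b   (double negation)
= ¬c ∨ ¬b ∨ (¬b ∧ a ∧ b) ∨ ¬b   (double negation)
= (¬c ∨ ¬b ∨ ¬b ∨ ¬b) ∧ (¬c ∨ ¬b ∨ a ∨ ¬b) ∧ (¬c ∨ ¬b ∨ b ∨ ¬b)   (distribute ∨ over ∧)
= ¬c ∨ ¬b   (simplify)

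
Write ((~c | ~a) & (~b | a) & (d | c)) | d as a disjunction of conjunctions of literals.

((~c | ~a) & (~b | a) & (d | c)) | d
≡ (~c & ~b & d) | (~c & ~b & c) | (~c & a & d) | (~c & a & c) | (~a & ~b & d) | (~a & ~b & c) | (~a & a & d) | (~a & a & c) | d   [distribute & over |]
≡ (~a & ~b & c) | d   [simplify]

(~a & ~b & c) | d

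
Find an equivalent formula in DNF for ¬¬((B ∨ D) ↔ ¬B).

¬B ∧ D

¬¬((B ∨ D) ↔ ¬B)
= ¬¬(((B ∨ D) → ¬B) ∧ (¬B → (B ∨ D)))   [eliminate ↔]
= ¬¬((¬(B ∨ D) ∨ ¬B) ∧ (¬B → (B ∨ D)))   [eliminate →]
= ¬¬((¬(B ∨ D) ∨ ¬B) ∧ (¬¬B ∨ B ∨ D))   [eliminate →]
= (¬(B ∨ D) ∨ ¬B) ∧ (¬¬B ∨ B ∨ D)   [double negation]
= ((¬B ∧ ¬D) ∨ ¬B) ∧ (¬¬B ∨ B ∨ D)   [De Morgan]
= ((¬B ∧ ¬D) ∨ ¬B) ∧ (B ∨ B ∨ D)   [double negation]
= (¬B ∧ ¬D ∧ B) ∨ (¬B ∧ ¬D ∧ B) ∨ (¬B ∧ ¬D ∧ D) ∨ (¬B ∧ B) ∨ (¬B ∧ B) ∨ (¬B ∧ D)   [distribute ∧ over ∨]
= ¬B ∧ D   [simplify]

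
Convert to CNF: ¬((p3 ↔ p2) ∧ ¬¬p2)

¬p2 ∨ ¬p3

¬((p3 ↔ p2) ∧ ¬¬p2)
≡ ¬((p3 → p2) ∧ (p2 → p3) ∧ ¬¬p2)   [eliminate ↔]
≡ ¬((¬p3 ∨ p2) ∧ (p2 → p3) ∧ ¬¬p2)   [eliminate →]
≡ ¬((¬p3 ∨ p2) ∧ (¬p2 ∨ p3) ∧ ¬¬p2)   [eliminate →]
≡ ¬(¬p3 ∨ p2) ∨ ¬(¬p2 ∨ p3) ∨ ¬¬¬p2   [De Morgan]
≡ (¬¬p3 ∧ ¬p2) ∨ ¬(¬p2 ∨ p3) ∨ ¬¬¬p2   [De Morgan]
≡ (p3 ∧ ¬p2) ∨ ¬(¬p2 ∨ p3) ∨ ¬¬¬p2   [double negation]
≡ (p3 ∧ ¬p2) ∨ (¬¬p2 ∧ ¬p3) ∨ ¬¬¬p2   [De Morgan]
≡ (p3 ∧ ¬p2) ∨ (p2 ∧ ¬p3) ∨ ¬¬¬p2   [double negation]
≡ (p3 ∧ ¬p2) ∨ (p2 ∧ ¬p3) ∨ ¬p2   [double negation]
≡ (p3 ∨ p2 ∨ ¬p2) ∧ (p3 ∨ ¬p3 ∨ ¬p2) ∧ (¬p2 ∨ p2 ∨ ¬p2) ∧ (¬p2 ∨ ¬p3 ∨ ¬p2)   [distribute ∨ over ∧]
≡ ¬p2 ∨ ¬p3   [simplify]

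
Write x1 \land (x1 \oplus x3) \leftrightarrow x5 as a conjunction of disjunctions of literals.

(\lnot x1 \lor x3 \lor x5) \land (\lnot x5 \lor x1) \land (\lnot x5 \lor \lnot x1 \lor \lnot x3)

x1 \land (x1 \oplus x3) \leftrightarrow x5
≡ (x1 \land (x1 \oplus x3) \to x5) \land (x5 \to x1 \land (x1 \oplus x3))   — eliminate \leftrightarrow
≡ (\lnot (x1 \land (x1 \oplus x3)) \lor x5) \land (x5 \to x1 \land (x1 \oplus x3))   — eliminate \to
≡ (\lnot (x1 \land (x1 \lor x3) \land \lnot (x1 \land x3)) \lor x5) \land (x5 \to x1 \land (x1 \oplus x3))   — expand \oplus
≡ (\lnot (x1 \land (x1 \lor x3) \land \lnot (x1 \land x3)) \lor x5) \land (\lnot x5 \lor x1 \land (x1 \oplus x3))   — eliminate \to
≡ (\lnot (x1 \land (x1 \lor x3) \land \lnot (x1 \land x3)) \lor x5) \land (\lnot x5 \lor x1 \land (x1 \lor x3) \land \lnot (x1 \land x3))   — expand \oplus
≡ (\lnot x1 \lor \lnot (x1 \lor x3) \lor \lnot \lnot (x1 \land x3) \lor x5) \land (\lnot x5 \lor x1 \land (x1 \lor x3) \land \lnot (x1 \land x3))   — De Morgan
≡ (\lnot x1 \lor \lnot x1 \land \lnot x3 \lor \lnot \lnot (x1 \land x3) \lor x5) \land (\lnot x5 \lor x1 \land (x1 \lor x3) \land \lnot (x1 \land x3))   — De Morgan
≡ (\lnot x1 \lor \lnot x1 \land \lnot x3 \lor x1 \land x3 \lor x5) \land (\lnot x5 \lor x1 \land (x1 \lor x3) \land \lnot (x1 \land x3))   — double negation
≡ (\lnot x1 \lor \lnot x1 \land \lnot x3 \lor x1 \land x3 \lor x5) \land (\lnot x5 \lor x1 \land (x1 \lor x3) \land (\lnot x1 \lor \lnot x3))   — De Morgan
≡ (\lnot x1 \lor \lnot x1 \lor x1 \lor x5) \land (\lnot x1 \lor \lnot x1 \lor x3 \lor x5) \land (\lnot x1 \lor \lnot x3 \lor x1 \lor x5) \land (\lnot x1 \lor \lnot x3 \lor x3 \lor x5) \land (\lnot x5 \lor x1) \land (\lnot x5 \lor x1 \lor x3) \land (\lnot x5 \lor \lnot x1 \lor \lnot x3)   — distribute \lor over \land
≡ (\lnot x1 \lor x3 \lor x5) \land (\lnot x5 \lor x1) \land (\lnot x5 \lor \lnot x1 \lor \lnot x3)   — simplify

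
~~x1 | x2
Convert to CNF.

~~x1 | x2
⇔ x1 | x2   — double negation

x1 | x2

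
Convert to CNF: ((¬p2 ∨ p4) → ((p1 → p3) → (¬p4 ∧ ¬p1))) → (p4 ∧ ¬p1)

((¬p2 ∨ p4) → ((p1 → p3) → (¬p4 ∧ ¬p1))) → (p4 ∧ ¬p1)
≡ ¬((¬p2 ∨ p4) → ((p1 → p3) → (¬p4 ∧ ¬p1))) ∨ (p4 ∧ ¬p1)   [eliminate →]
≡ ¬(¬(¬p2 ∨ p4) ∨ ((p1 → p3) → (¬p4 ∧ ¬p1))) ∨ (p4 ∧ ¬p1)   [eliminate →]
≡ ¬(¬(¬p2 ∨ p4) ∨ ¬(p1 → p3) ∨ (¬p4 ∧ ¬p1)) ∨ (p4 ∧ ¬p1)   [eliminate →]
≡ ¬(¬(¬p2 ∨ p4) ∨ ¬(¬p1 ∨ p3) ∨ (¬p4 ∧ ¬p1)) ∨ (p4 ∧ ¬p1)   [eliminate →]
≡ (¬¬(¬p2 ∨ p4) ∧ ¬¬(¬p1 ∨ p3) ∧ ¬(¬p4 ∧ ¬p1)) ∨ (p4 ∧ ¬p1)   [De Morgan]
≡ ((¬p2 ∨ p4) ∧ ¬¬(¬p1 ∨ p3) ∧ ¬(¬p4 ∧ ¬p1)) ∨ (p4 ∧ ¬p1)   [double negation]
≡ ((¬p2 ∨ p4) ∧ (¬p1 ∨ p3) ∧ ¬(¬p4 ∧ ¬p1)) ∨ (p4 ∧ ¬p1)   [double negation]
≡ ((¬p2 ∨ p4) ∧ (¬p1 ∨ p3) ∧ (¬¬p4 ∨ ¬¬p1)) ∨ (p4 ∧ ¬p1)   [De Morgan]
≡ ((¬p2 ∨ p4) ∧ (¬p1 ∨ p3) ∧ (p4 ∨ ¬¬p1)) ∨ (p4 ∧ ¬p1)   [double negation]
≡ ((¬p2 ∨ p4) ∧ (¬p1 ∨ p3) ∧ (p4 ∨ p1)) ∨ (p4 ∧ ¬p1)   [double negation]
≡ (¬p2 ∨ p4 ∨ p4) ∧ (¬p2 ∨ p4 ∨ ¬p1) ∧ (¬p1 ∨ p3 ∨ p4) ∧ (¬p1 ∨ p3 ∨ ¬p1) ∧ (p4 ∨ p1 ∨ p4) ∧ (p4 ∨ p1 ∨ ¬p1)   [distribute ∨ over ∧]
≡ (¬p2 ∨ p4) ∧ (¬p1 ∨ p3) ∧ (p4 ∨ p1)   [simplify]

(¬p2 ∨ p4) ∧ (¬p1 ∨ p3) ∧ (p4 ∨ p1)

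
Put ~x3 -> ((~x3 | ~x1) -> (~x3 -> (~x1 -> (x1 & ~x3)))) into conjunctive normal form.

~x3 -> ((~x3 | ~x1) -> (~x3 -> (~x1 -> (x1 & ~x3))))
≡ ~~x3 | ((~x3 | ~x1) -> (~x3 -> (~x1 -> (x1 & ~x3))))   [eliminate ->]
≡ ~~x3 | ~(~x3 | ~x1) | (~x3 -> (~x1 -> (x1 & ~x3)))   [eliminate ->]
≡ ~~x3 | ~(~x3 | ~x1) | ~~x3 | (~x1 -> (x1 & ~x3))   [eliminate ->]
≡ ~~x3 | ~(~x3 | ~x1) | ~~x3 | ~~x1 | (x1 & ~x3)   [eliminate ->]
≡ x3 | ~(~x3 | ~x1) | ~~x3 | ~~x1 | (x1 & ~x3)   [double negation]
≡ x3 | (~~x3 & ~~x1) | ~~x3 | ~~x1 | (x1 & ~x3)   [De Morgan]
≡ x3 | (x3 & ~~x1) | ~~x3 | ~~x1 | (x1 & ~x3)   [double negation]
≡ x3 | (x3 & x1) | ~~x3 | ~~x1 | (x1 & ~x3)   [double negation]
≡ x3 | (x3 & x1) | x3 | ~~x1 | (x1 & ~x3)   [double negation]
≡ x3 | (x3 & x1) | x3 | x1 | (x1 & ~x3)   [double negation]
≡ (x3 | x3 | x3 | x1 | x1) & (x3 | x3 | x3 | x1 | ~x3) & (x3 | x1 | x3 | x1 | x1) & (x3 | x1 | x3 | x1 | ~x3)   [distribute | over &]
≡ x3 | x1   [simplify]

x3 | x1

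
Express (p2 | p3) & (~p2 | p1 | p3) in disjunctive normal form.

(p2 | p3) & (~p2 | p1 | p3)
≡ (p2 & ~p2) | (p2 & p1) | (p2 & p3) | (p3 & ~p2) | (p3 & p1) | (p3 & p3)   — distribute & over |
≡ (p2 & p1) | p3   — simplify

(p2 & p1) | p3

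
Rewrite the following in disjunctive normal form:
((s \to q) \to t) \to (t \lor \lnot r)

(\lnot s \land \lnot t) \lor (q \land \lnot t) \lor t \lor \lnot r

((s \to q) \to t) \to (t \lor \lnot r)
≡ \lnot ((s \to q) \to t) \lor t \lor \lnot r
≡ \lnot (\lnot (s \to q) \lor t) \lor t \lor \lnot r
≡ \lnot (\lnot (\lnot s \lor q) \lor t) \lor t \lor \lnot r
≡ (\lnot \lnot (\lnot s \lor q) \land \lnot t) \lor t \lor \lnot r
≡ ((\lnot s \lor q) \land \lnot t) \lor t \lor \lnot r
≡ (\lnot s \land \lnot t) \lor (q \land \lnot t) \lor t \lor \lnot r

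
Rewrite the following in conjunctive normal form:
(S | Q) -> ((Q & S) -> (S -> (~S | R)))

(S | Q) -> ((Q & S) -> (S -> (~S | R)))
≡ ~(S | Q) | ((Q & S) -> (S -> (~S | R)))   [eliminate ->]
≡ ~(S | Q) | ~(Q & S) | (S -> (~S | R))   [eliminate ->]
≡ ~(S | Q) | ~(Q & S) | ~S | ~S | R   [eliminate ->]
≡ (~S & ~Q) | ~(Q & S) | ~S | ~S | R   [De Morgan]
≡ (~S & ~Q) | ~Q | ~S | ~S | ~S | R   [De Morgan]
≡ (~S | ~Q | ~S | ~S | ~S | R) & (~Q | ~Q | ~S | ~S | ~S | R)   [distribute | over &]
≡ ~S | ~Q | R   [simplify]

~S | ~Q | R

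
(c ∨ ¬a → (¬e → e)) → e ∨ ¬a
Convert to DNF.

(c ∨ ¬a → (¬e → e)) → e ∨ ¬a
⇔ ¬(c ∨ ¬a → (¬e → e)) ∨ e ∨ ¬a   — eliminate →
⇔ ¬(¬(c ∨ ¬a) ∨ (¬e → e)) ∨ e ∨ ¬a   — eliminate →
⇔ ¬(¬(c ∨ ¬a) ∨ ¬¬e ∨ e) ∨ e ∨ ¬a   — eliminate →
⇔ ¬¬(c ∨ ¬a) ∧ ¬¬¬e ∧ ¬e ∨ e ∨ ¬a   — De Morgan
⇔ (c ∨ ¬a) ∧ ¬¬¬e ∧ ¬e ∨ e ∨ ¬a   — double negation
⇔ (c ∨ ¬a) ∧ ¬e ∧ ¬e ∨ e ∨ ¬a   — double negation
⇔ c ∧ ¬e ∧ ¬e ∨ ¬a ∧ ¬e ∧ ¬e ∨ e ∨ ¬a   — distribute ∧ over ∨
⇔ c ∧ ¬e ∨ e ∨ ¬a   — simplify

c ∧ ¬e ∨ e ∨ ¬a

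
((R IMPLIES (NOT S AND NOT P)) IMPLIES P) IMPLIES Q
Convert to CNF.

((R IMPLIES (NOT S AND NOT P)) IMPLIES P) IMPLIES Q
= NOT ((R IMPLIES (NOT S AND NOT P)) IMPLIES P) OR Q   (eliminate IMPLIES)
= NOT (NOT (R IMPLIES (NOT S AND NOT P)) OR P) OR Q   (eliminate IMPLIES)
= NOT (NOT (NOT R OR (NOT S AND NOT P)) OR P) OR Q   (eliminate IMPLIES)
= (NOT NOT (NOT R OR (NOT S AND NOT P)) AND NOT P) OR Q   (De Morgan)
= ((NOT R OR (NOT S AND NOT P)) AND NOT P) OR Q   (double negation)
= (NOT R OR NOT S OR Q) AND (NOT R OR NOT P OR Q) AND (NOT P OR Q)   (distribute OR over AND)
= (NOT R OR NOT S OR Q) AND (NOT P OR Q)   (simplify)

(NOT R OR NOT S OR Q) AND (NOT P OR Q)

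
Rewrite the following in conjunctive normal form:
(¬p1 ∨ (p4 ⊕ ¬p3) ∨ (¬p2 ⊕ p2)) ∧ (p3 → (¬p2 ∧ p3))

¬p3 ∨ ¬p2

(¬p1 ∨ (p4 ⊕ ¬p3) ∨ (¬p2 ⊕ p2)) ∧ (p3 → (¬p2 ∧ p3))
= (¬p1 ∨ ((p4 ∨ ¬p3) ∧ ¬(p4 ∧ ¬p3)) ∨ (¬p2 ⊕ p2)) ∧ (p3 → (¬p2 ∧ p3))   (expand ⊕)
= (¬p1 ∨ ((p4 ∨ ¬p3) ∧ ¬(p4 ∧ ¬p3)) ∨ ((¬p2 ∨ p2) ∧ ¬(¬p2 ∧ p2))) ∧ (p3 → (¬p2 ∧ p3))   (expand ⊕)
= (¬p1 ∨ ((p4 ∨ ¬p3) ∧ ¬(p4 ∧ ¬p3)) ∨ ((¬p2 ∨ p2) ∧ ¬(¬p2 ∧ p2))) ∧ (¬p3 ∨ (¬p2 ∧ p3))   (eliminate →)
= (¬p1 ∨ ((p4 ∨ ¬p3) ∧ (¬p4 ∨ ¬¬p3)) ∨ ((¬p2 ∨ p2) ∧ ¬(¬p2 ∧ p2))) ∧ (¬p3 ∨ (¬p2 ∧ p3))   (De Morgan)
= (¬p1 ∨ ((p4 ∨ ¬p3) ∧ (¬p4 ∨ p3)) ∨ ((¬p2 ∨ p2) ∧ ¬(¬p2 ∧ p2))) ∧ (¬p3 ∨ (¬p2 ∧ p3))   (double negation)
= (¬p1 ∨ ((p4 ∨ ¬p3) ∧ (¬p4 ∨ p3)) ∨ ((¬p2 ∨ p2) ∧ (¬¬p2 ∨ ¬p2))) ∧ (¬p3 ∨ (¬p2 ∧ p3))   (De Morgan)
= (¬p1 ∨ ((p4 ∨ ¬p3) ∧ (¬p4 ∨ p3)) ∨ ((¬p2 ∨ p2) ∧ (p2 ∨ ¬p2))) ∧ (¬p3 ∨ (¬p2 ∧ p3))   (double negation)
= (¬p1 ∨ p4 ∨ ¬p3 ∨ ¬p2 ∨ p2) ∧ (¬p1 ∨ p4 ∨ ¬p3 ∨ p2 ∨ ¬p2) ∧ (¬p1 ∨ ¬p4 ∨ p3 ∨ ¬p2 ∨ p2) ∧ (¬p1 ∨ ¬p4 ∨ p3 ∨ p2 ∨ ¬p2) ∧ (¬p3 ∨ ¬p2) ∧ (¬p3 ∨ p3)   (distribute ∨ over ∧)
= ¬p3 ∨ ¬p2   (simplify)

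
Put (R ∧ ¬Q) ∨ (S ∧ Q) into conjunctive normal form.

(R ∨ S) ∧ (R ∨ Q) ∧ (¬Q ∨ S)

(R ∧ ¬Q) ∨ (S ∧ Q)
≡ (R ∨ S) ∧ (R ∨ Q) ∧ (¬Q ∨ S) ∧ (¬Q ∨ Q)   [distribute ∨ over ∧]
≡ (R ∨ S) ∧ (R ∨ Q) ∧ (¬Q ∨ S)   [simplify]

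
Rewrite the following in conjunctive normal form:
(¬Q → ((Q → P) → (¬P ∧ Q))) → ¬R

¬Q ∨ ¬R

(¬Q → ((Q → P) → (¬P ∧ Q))) → ¬R
≡ ¬(¬Q → ((Q → P) → (¬P ∧ Q))) ∨ ¬R   [eliminate →]
≡ ¬(¬¬Q ∨ ((Q → P) → (¬P ∧ Q))) ∨ ¬R   [eliminate →]
≡ ¬(¬¬Q ∨ ¬(Q → P) ∨ (¬P ∧ Q)) ∨ ¬R   [eliminate →]
≡ ¬(¬¬Q ∨ ¬(¬Q ∨ P) ∨ (¬P ∧ Q)) ∨ ¬R   [eliminate →]
≡ (¬¬¬Q ∧ ¬¬(¬Q ∨ P) ∧ ¬(¬P ∧ Q)) ∨ ¬R   [De Morgan]
≡ (¬Q ∧ ¬¬(¬Q ∨ P) ∧ ¬(¬P ∧ Q)) ∨ ¬R   [double negation]
≡ (¬Q ∧ (¬Q ∨ P) ∧ ¬(¬P ∧ Q)) ∨ ¬R   [double negation]
≡ (¬Q ∧ (¬Q ∨ P) ∧ (¬¬P ∨ ¬Q)) ∨ ¬R   [De Morgan]
≡ (¬Q ∧ (¬Q ∨ P) ∧ (P ∨ ¬Q)) ∨ ¬R   [double negation]
≡ (¬Q ∨ ¬R) ∧ (¬Q ∨ P ∨ ¬R) ∧ (P ∨ ¬Q ∨ ¬R)   [distribute ∨ over ∧]
≡ ¬Q ∨ ¬R   [simplify]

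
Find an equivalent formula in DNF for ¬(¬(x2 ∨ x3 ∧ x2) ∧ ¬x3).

x2 ∨ x3

¬(¬(x2 ∨ x3 ∧ x2) ∧ ¬x3)
⇔ ¬¬(x2 ∨ x3 ∧ x2) ∨ ¬¬x3   (De Morgan)
⇔ x2 ∨ x3 ∧ x2 ∨ ¬¬x3   (double negation)
⇔ x2 ∨ x3 ∧ x2 ∨ x3   (double negation)
⇔ x2 ∨ x3   (simplify)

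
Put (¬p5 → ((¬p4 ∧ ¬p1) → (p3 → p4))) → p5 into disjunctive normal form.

(¬p5 ∧ ¬p4 ∧ ¬p1 ∧ p3) ∨ p5

(¬p5 → ((¬p4 ∧ ¬p1) → (p3 → p4))) → p5
= ¬(¬p5 → ((¬p4 ∧ ¬p1) → (p3 → p4))) ∨ p5   [eliminate →]
= ¬(¬¬p5 ∨ ((¬p4 ∧ ¬p1) → (p3 → p4))) ∨ p5   [eliminate →]
= ¬(¬¬p5 ∨ ¬(¬p4 ∧ ¬p1) ∨ (p3 → p4)) ∨ p5   [eliminate →]
= ¬(¬¬p5 ∨ ¬(¬p4 ∧ ¬p1) ∨ ¬p3 ∨ p4) ∨ p5   [eliminate →]
= (¬¬¬p5 ∧ ¬¬(¬p4 ∧ ¬p1) ∧ ¬¬p3 ∧ ¬p4) ∨ p5   [De Morgan]
= (¬p5 ∧ ¬¬(¬p4 ∧ ¬p1) ∧ ¬¬p3 ∧ ¬p4) ∨ p5   [double negation]
= (¬p5 ∧ ¬p4 ∧ ¬p1 ∧ ¬¬p3 ∧ ¬p4) ∨ p5   [double negation]
= (¬p5 ∧ ¬p4 ∧ ¬p1 ∧ p3 ∧ ¬p4) ∨ p5   [double negation]
= (¬p5 ∧ ¬p4 ∧ ¬p1 ∧ p3) ∨ p5   [simplify]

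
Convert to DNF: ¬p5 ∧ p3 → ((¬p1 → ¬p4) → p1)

p5 ∨ ¬p3 ∨ ¬p1 ∧ p4 ∨ p1

¬p5 ∧ p3 → ((¬p1 → ¬p4) → p1)
≡ ¬(¬p5 ∧ p3) ∨ ((¬p1 → ¬p4) → p1)   (eliminate →)
≡ ¬(¬p5 ∧ p3) ∨ ¬(¬p1 → ¬p4) ∨ p1   (eliminate →)
≡ ¬(¬p5 ∧ p3) ∨ ¬(¬¬p1 ∨ ¬p4) ∨ p1   (eliminate →)
≡ ¬¬p5 ∨ ¬p3 ∨ ¬(¬¬p1 ∨ ¬p4) ∨ p1   (De Morgan)
≡ p5 ∨ ¬p3 ∨ ¬(¬¬p1 ∨ ¬p4) ∨ p1   (double negation)
≡ p5 ∨ ¬p3 ∨ ¬¬¬p1 ∧ ¬¬p4 ∨ p1   (De Morgan)
≡ p5 ∨ ¬p3 ∨ ¬p1 ∧ ¬¬p4 ∨ p1   (double negation)
≡ p5 ∨ ¬p3 ∨ ¬p1 ∧ p4 ∨ p1   (double negation)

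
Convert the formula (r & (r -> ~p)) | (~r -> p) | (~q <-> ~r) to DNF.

r | p | (~r & ~q)

(r & (r -> ~p)) | (~r -> p) | (~q <-> ~r)
≡ (r & (~r | ~p)) | (~r -> p) | (~q <-> ~r)
≡ (r & (~r | ~p)) | ~~r | p | (~q <-> ~r)
≡ (r & (~r | ~p)) | ~~r | p | ((~q -> ~r) & (~r -> ~q))
≡ (r & (~r | ~p)) | ~~r | p | ((~~q | ~r) & (~r -> ~q))
≡ (r & (~r | ~p)) | ~~r | p | ((~~q | ~r) & (~~r | ~q))
≡ (r & (~r | ~p)) | r | p | ((~~q | ~r) & (~~r | ~q))
≡ (r & (~r | ~p)) | r | p | ((q | ~r) & (~~r | ~q))
≡ (r & (~r | ~p)) | r | p | ((q | ~r) & (r | ~q))
≡ (r & ~r) | (r & ~p) | r | p | (q & r) | (q & ~q) | (~r & r) | (~r & ~q)
≡ r | p | (~r & ~q)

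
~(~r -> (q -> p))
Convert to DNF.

~(~r -> (q -> p))
≡ ~(~~r | (q -> p))   [eliminate ->]
≡ ~(~~r | ~q | p)   [eliminate ->]
≡ ~~~r & ~~q & ~p   [De Morgan]
≡ ~r & ~~q & ~p   [double negation]
≡ ~r & q & ~p   [double negation]

~r & q & ~p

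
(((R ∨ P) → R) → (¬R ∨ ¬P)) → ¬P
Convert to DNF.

(((R ∨ P) → R) → (¬R ∨ ¬P)) → ¬P
≡ ¬(((R ∨ P) → R) → (¬R ∨ ¬P)) ∨ ¬P   [eliminate →]
≡ ¬(¬((R ∨ P) → R) ∨ ¬R ∨ ¬P) ∨ ¬P   [eliminate →]
≡ ¬(¬(¬(R ∨ P) ∨ R) ∨ ¬R ∨ ¬P) ∨ ¬P   [eliminate →]
≡ (¬¬(¬(R ∨ P) ∨ R) ∧ ¬¬R ∧ ¬¬P) ∨ ¬P   [De Morgan]
≡ ((¬(R ∨ P) ∨ R) ∧ ¬¬R ∧ ¬¬P) ∨ ¬P   [double negation]
≡ (((¬R ∧ ¬P) ∨ R) ∧ ¬¬R ∧ ¬¬P) ∨ ¬P   [De Morgan]
≡ (((¬R ∧ ¬P) ∨ R) ∧ R ∧ ¬¬P) ∨ ¬P   [double negation]
≡ (((¬R ∧ ¬P) ∨ R) ∧ R ∧ P) ∨ ¬P   [double negation]
≡ (¬R ∧ ¬P ∧ R ∧ P) ∨ (R ∧ R ∧ P) ∨ ¬P   [distribute ∧ over ∨]
≡ (R ∧ P) ∨ ¬P   [simplify]

(R ∧ P) ∨ ¬P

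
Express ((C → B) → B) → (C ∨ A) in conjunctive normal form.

((C → B) → B) → (C ∨ A)
⇔ ¬((C → B) → B) ∨ C ∨ A   — eliminate →
⇔ ¬(¬(C → B) ∨ B) ∨ C ∨ A   — eliminate →
⇔ ¬(¬(¬C ∨ B) ∨ B) ∨ C ∨ A   — eliminate →
⇔ (¬¬(¬C ∨ B) ∧ ¬B) ∨ C ∨ A   — De Morgan
⇔ ((¬C ∨ B) ∧ ¬B) ∨ C ∨ A   — double negation
⇔ (¬C ∨ B ∨ C ∨ A) ∧ (¬B ∨ C ∨ A)   — distribute ∨ over ∧
⇔ ¬B ∨ C ∨ A   — simplify

¬B ∨ C ∨ A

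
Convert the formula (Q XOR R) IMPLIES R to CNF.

NOT Q OR R

(Q XOR R) IMPLIES R
⇔ NOT (Q XOR R) OR R   — eliminate IMPLIES
⇔ NOT ((Q OR R) AND NOT (Q AND R)) OR R   — expand XOR
⇔ NOT (Q OR R) OR NOT NOT (Q AND R) OR R   — De Morgan
⇔ (NOT Q AND NOT R) OR NOT NOT (Q AND R) OR R   — De Morgan
⇔ (NOT Q AND NOT R) OR (Q AND R) OR R   — double negation
⇔ (NOT Q OR Q OR R) AND (NOT Q OR R OR R) AND (NOT R OR Q OR R) AND (NOT R OR R OR R)   — distribute OR over AND
⇔ NOT Q OR R   — simplify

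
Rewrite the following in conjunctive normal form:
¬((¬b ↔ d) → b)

(b ∨ d) ∧ ¬b

¬((¬b ↔ d) → b)
≡ ¬(¬(¬b ↔ d) ∨ b)   [eliminate →]
≡ ¬(¬((¬b → d) ∧ (d → ¬b)) ∨ b)   [eliminate ↔]
≡ ¬(¬((¬¬b ∨ d) ∧ (d → ¬b)) ∨ b)   [eliminate →]
≡ ¬(¬((¬¬b ∨ d) ∧ (¬d ∨ ¬b)) ∨ b)   [eliminate →]
≡ ¬¬((¬¬b ∨ d) ∧ (¬d ∨ ¬b)) ∧ ¬b   [De Morgan]
≡ (¬¬b ∨ d) ∧ (¬d ∨ ¬b) ∧ ¬b   [double negation]
≡ (b ∨ d) ∧ (¬d ∨ ¬b) ∧ ¬b   [double negation]
≡ (b ∨ d) ∧ ¬b   [simplify]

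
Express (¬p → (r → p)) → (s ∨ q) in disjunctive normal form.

(¬p ∧ r) ∨ s ∨ q

(¬p → (r → p)) → (s ∨ q)
⇔ ¬(¬p → (r → p)) ∨ s ∨ q   (eliminate →)
⇔ ¬(¬¬p ∨ (r → p)) ∨ s ∨ q   (eliminate →)
⇔ ¬(¬¬p ∨ ¬r ∨ p) ∨ s ∨ q   (eliminate →)
⇔ (¬¬¬p ∧ ¬¬r ∧ ¬p) ∨ s ∨ q   (De Morgan)
⇔ (¬p ∧ ¬¬r ∧ ¬p) ∨ s ∨ q   (double negation)
⇔ (¬p ∧ r ∧ ¬p) ∨ s ∨ q   (double negation)
⇔ (¬p ∧ r) ∨ s ∨ q   (simplify)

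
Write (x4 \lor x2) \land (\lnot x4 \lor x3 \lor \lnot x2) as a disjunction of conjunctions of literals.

(x4 \lor x2) \land (\lnot x4 \lor x3 \lor \lnot x2)
≡ (x4 \land \lnot x4) \lor (x4 \land x3) \lor (x4 \land \lnot x2) \lor (x2 \land \lnot x4) \lor (x2 \land x3) \lor (x2 \land \lnot x2)   (distribute \land over \lor)
≡ (x4 \land x3) \lor (x4 \land \lnot x2) \lor (x2 \land \lnot x4) \lor (x2 \land x3)   (simplify)

(x4 \land x3) \lor (x4 \land \lnot x2) \lor (x2 \land \lnot x4) \lor (x2 \land x3)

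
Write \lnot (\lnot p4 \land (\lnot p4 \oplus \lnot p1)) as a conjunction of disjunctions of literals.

p4 \lor \lnot p1

\lnot (\lnot p4 \land (\lnot p4 \oplus \lnot p1))
≡ \lnot (\lnot p4 \land (\lnot p4 \lor \lnot p1) \land \lnot (\lnot p4 \land \lnot p1))   [expand \oplus]
≡ \lnot \lnot p4 \lor \lnot (\lnot p4 \lor \lnot p1) \lor \lnot \lnot (\lnot p4 \land \lnot p1)   [De Morgan]
≡ p4 \lor \lnot (\lnot p4 \lor \lnot p1) \lor \lnot \lnot (\lnot p4 \land \lnot p1)   [double negation]
≡ p4 \lor (\lnot \lnot p4 \land \lnot \lnot p1) \lor \lnot \lnot (\lnot p4 \land \lnot p1)   [De Morgan]
≡ p4 \lor (p4 \land \lnot \lnot p1) \lor \lnot \lnot (\lnot p4 \land \lnot p1)   [double negation]
≡ p4 \lor (p4 \land p1) \lor \lnot \lnot (\lnot p4 \land \lnot p1)   [double negation]
≡ p4 \lor (p4 \land p1) \lor (\lnot p4 \land \lnot p1)   [double negation]
≡ (p4 \lor p4 \lor \lnot p4) \land (p4 \lor p4 \lor \lnot p1) \land (p4 \lor p1 \lor \lnot p4) \land (p4 \lor p1 \lor \lnot p1)   [distribute \lor over \land]
≡ p4 \lor \lnot p1   [simplify]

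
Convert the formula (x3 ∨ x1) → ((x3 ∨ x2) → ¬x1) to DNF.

(x3 ∨ x1) → ((x3 ∨ x2) → ¬x1)
⇔ ¬(x3 ∨ x1) ∨ ((x3 ∨ x2) → ¬x1)   [eliminate →]
⇔ ¬(x3 ∨ x1) ∨ ¬(x3 ∨ x2) ∨ ¬x1   [eliminate →]
⇔ (¬x3 ∧ ¬x1) ∨ ¬(x3 ∨ x2) ∨ ¬x1   [De Morgan]
⇔ (¬x3 ∧ ¬x1) ∨ (¬x3 ∧ ¬x2) ∨ ¬x1   [De Morgan]
⇔ (¬x3 ∧ ¬x2) ∨ ¬x1   [simplify]

(¬x3 ∧ ¬x2) ∨ ¬x1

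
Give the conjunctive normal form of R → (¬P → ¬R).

R → (¬P → ¬R)
≡ ¬R ∨ (¬P → ¬R)   (eliminate →)
≡ ¬R ∨ ¬¬P ∨ ¬R   (eliminate →)
≡ ¬R ∨ P ∨ ¬R   (double negation)
≡ ¬R ∨ P   (simplify)

¬R ∨ P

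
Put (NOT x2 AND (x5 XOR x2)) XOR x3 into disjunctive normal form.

(NOT x2 AND x5 AND NOT x3) OR (x2 AND x3) OR (NOT x5 AND NOT x2 AND x3)

(NOT x2 AND (x5 XOR x2)) XOR x3
= (NOT x2 AND (x5 XOR x2) AND NOT x3) OR (NOT (NOT x2 AND (x5 XOR x2)) AND x3)   (expand XOR)
= (NOT x2 AND ((x5 AND NOT x2) OR (NOT x5 AND x2)) AND NOT x3) OR (NOT (NOT x2 AND (x5 XOR x2)) AND x3)   (expand XOR)
= (NOT x2 AND ((x5 AND NOT x2) OR (NOT x5 AND x2)) AND NOT x3) OR (NOT (NOT x2 AND ((x5 AND NOT x2) OR (NOT x5 AND x2))) AND x3)   (expand XOR)
= (NOT x2 AND ((x5 AND NOT x2) OR (NOT x5 AND x2)) AND NOT x3) OR ((NOT NOT x2 OR NOT ((x5 AND NOT x2) OR (NOT x5 AND x2))) AND x3)   (De Morgan)
= (NOT x2 AND ((x5 AND NOT x2) OR (NOT x5 AND x2)) AND NOT x3) OR ((x2 OR NOT ((x5 AND NOT x2) OR (NOT x5 AND x2))) AND x3)   (double negation)
= (NOT x2 AND ((x5 AND NOT x2) OR (NOT x5 AND x2)) AND NOT x3) OR ((x2 OR (NOT (x5 AND NOT x2) AND NOT (NOT x5 AND x2))) AND x3)   (De Morgan)
= (NOT x2 AND ((x5 AND NOT x2) OR (NOT x5 AND x2)) AND NOT x3) OR ((x2 OR ((NOT x5 OR NOT NOT x2) AND NOT (NOT x5 AND x2))) AND x3)   (De Morgan)
= (NOT x2 AND ((x5 AND NOT x2) OR (NOT x5 AND x2)) AND NOT x3) OR ((x2 OR ((NOT x5 OR x2) AND NOT (NOT x5 AND x2))) AND x3)   (double negation)
= (NOT x2 AND ((x5 AND NOT x2) OR (NOT x5 AND x2)) AND NOT x3) OR ((x2 OR ((NOT x5 OR x2) AND (NOT NOT x5 OR NOT x2))) AND x3)   (De Morgan)
= (NOT x2 AND ((x5 AND NOT x2) OR (NOT x5 AND x2)) AND NOT x3) OR ((x2 OR ((NOT x5 OR x2) AND (x5 OR NOT x2))) AND x3)   (double negation)
= (NOT x2 AND x5 AND NOT x2 AND NOT x3) OR (NOT x2 AND NOT x5 AND x2 AND NOT x3) OR (x2 AND x3) OR (NOT x5 AND x5 AND x3) OR (NOT x5 AND NOT x2 AND x3) OR (x2 AND x5 AND x3) OR (x2 AND NOT x2 AND x3)   (distribute AND over OR)
= (NOT x2 AND x5 AND NOT x3) OR (x2 AND x3) OR (NOT x5 AND NOT x2 AND x3)   (simplify)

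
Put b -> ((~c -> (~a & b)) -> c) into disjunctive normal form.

b -> ((~c -> (~a & b)) -> c)
≡ ~b | ((~c -> (~a & b)) -> c)   (eliminate ->)
≡ ~b | ~(~c -> (~a & b)) | c   (eliminate ->)
≡ ~b | ~(~~c | (~a & b)) | c   (eliminate ->)
≡ ~b | (~~~c & ~(~a & b)) | c   (De Morgan)
≡ ~b | (~c & ~(~a & b)) | c   (double negation)
≡ ~b | (~c & (~~a | ~b)) | c   (De Morgan)
≡ ~b | (~c & (a | ~b)) | c   (double negation)
≡ ~b | (~c & a) | (~c & ~b) | c   (distribute & over |)
≡ ~b | (~c & a) | c   (simplify)

~b | (~c & a) | c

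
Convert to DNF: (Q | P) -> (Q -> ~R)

~Q | ~R

(Q | P) -> (Q -> ~R)
⇔ ~(Q | P) | (Q -> ~R)   [eliminate ->]
⇔ ~(Q | P) | ~Q | ~R   [eliminate ->]
⇔ (~Q & ~P) | ~Q | ~R   [De Morgan]
⇔ ~Q | ~R   [simplify]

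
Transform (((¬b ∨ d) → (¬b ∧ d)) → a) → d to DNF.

(b ∧ ¬d ∧ ¬a) ∨ d

(((¬b ∨ d) → (¬b ∧ d)) → a) → d
= ¬(((¬b ∨ d) → (¬b ∧ d)) → a) ∨ d
= ¬(¬((¬b ∨ d) → (¬b ∧ d)) ∨ a) ∨ d
= ¬(¬(¬(¬b ∨ d) ∨ (¬b ∧ d)) ∨ a) ∨ d
= (¬¬(¬(¬b ∨ d) ∨ (¬b ∧ d)) ∧ ¬a) ∨ d
= ((¬(¬b ∨ d) ∨ (¬b ∧ d)) ∧ ¬a) ∨ d
= (((¬¬b ∧ ¬d) ∨ (¬b ∧ d)) ∧ ¬a) ∨ d
= (((b ∧ ¬d) ∨ (¬b ∧ d)) ∧ ¬a) ∨ d
= (b ∧ ¬d ∧ ¬a) ∨ (¬b ∧ d ∧ ¬a) ∨ d
= (b ∧ ¬d ∧ ¬a) ∨ d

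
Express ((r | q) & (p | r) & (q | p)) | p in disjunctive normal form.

(r & q) | p

((r | q) & (p | r) & (q | p)) | p
≡ (r & p & q) | (r & p & p) | (r & r & q) | (r & r & p) | (q & p & q) | (q & p & p) | (q & r & q) | (q & r & p) | p   [distribute & over |]
≡ (r & q) | p   [simplify]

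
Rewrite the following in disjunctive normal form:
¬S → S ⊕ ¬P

¬S → S ⊕ ¬P
≡ ¬¬S ∨ (S ⊕ ¬P)
≡ ¬¬S ∨ S ∧ ¬¬P ∨ ¬S ∧ ¬P
≡ S ∨ S ∧ ¬¬P ∨ ¬S ∧ ¬P
≡ S ∨ S ∧ P ∨ ¬S ∧ ¬P
≡ S ∨ ¬S ∧ ¬P

S ∨ ¬S ∧ ¬P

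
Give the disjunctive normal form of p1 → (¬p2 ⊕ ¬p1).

p1 → (¬p2 ⊕ ¬p1)
≡ ¬p1 ∨ (¬p2 ⊕ ¬p1)   [eliminate →]
≡ ¬p1 ∨ (¬p2 ∧ ¬¬p1) ∨ (¬¬p2 ∧ ¬p1)   [expand ⊕]
≡ ¬p1 ∨ (¬p2 ∧ p1) ∨ (¬¬p2 ∧ ¬p1)   [double negation]
≡ ¬p1 ∨ (¬p2 ∧ p1) ∨ (p2 ∧ ¬p1)   [double negation]
≡ ¬p1 ∨ (¬p2 ∧ p1)   [simplify]

¬p1 ∨ (¬p2 ∧ p1)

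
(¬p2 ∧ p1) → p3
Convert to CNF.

p2 ∨ ¬p1 ∨ p3

(¬p2 ∧ p1) → p3
⇔ ¬(¬p2 ∧ p1) ∨ p3   [eliminate →]
⇔ ¬¬p2 ∨ ¬p1 ∨ p3   [De Morgan]
⇔ p2 ∨ ¬p1 ∨ p3   [double negation]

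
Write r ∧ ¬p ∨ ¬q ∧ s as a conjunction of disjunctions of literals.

r ∧ ¬p ∨ ¬q ∧ s
⇔ (r ∨ ¬q) ∧ (r ∨ s) ∧ (¬p ∨ ¬q) ∧ (¬p ∨ s)   [distribute ∨ over ∧]

(r ∨ ¬q) ∧ (r ∨ s) ∧ (¬p ∨ ¬q) ∧ (¬p ∨ s)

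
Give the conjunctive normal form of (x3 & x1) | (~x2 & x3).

x3 & (x1 | ~x2)

(x3 & x1) | (~x2 & x3)
≡ (x3 | ~x2) & (x3 | x3) & (x1 | ~x2) & (x1 | x3)   [distribute | over &]
≡ x3 & (x1 | ~x2)   [simplify]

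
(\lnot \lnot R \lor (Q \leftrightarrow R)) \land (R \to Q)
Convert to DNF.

R \land Q \lor \lnot Q \land \lnot R

(\lnot \lnot R \lor (Q \leftrightarrow R)) \land (R \to Q)
≡ (\lnot \lnot R \lor (Q \to R) \land (R \to Q)) \land (R \to Q)   — eliminate \leftrightarrow
≡ (\lnot \lnot R \lor (\lnot Q \lor R) \land (R \to Q)) \land (R \to Q)   — eliminate \to
≡ (\lnot \lnot R \lor (\lnot Q \lor R) \land (\lnot R \lor Q)) \land (R \to Q)   — eliminate \to
≡ (\lnot \lnot R \lor (\lnot Q \lor R) \land (\lnot R \lor Q)) \land (\lnot R \lor Q)   — eliminate \to
≡ (R \lor (\lnot Q \lor R) \land (\lnot R \lor Q)) \land (\lnot R \lor Q)   — double negation
≡ R \land \lnot R \lor R \land Q \lor \lnot Q \land \lnot R \land \lnot R \lor \lnot Q \land \lnot R \land Q \lor \lnot Q \land Q \land \lnot R \lor \lnot Q \land Q \land Q \lor R \land \lnot R \land \lnot R \lor R \land \lnot R \land Q \lor R \land Q \land \lnot R \lor R \land Q \land Q   — distribute \land over \lor
≡ R \land Q \lor \lnot Q \land \lnot R   — simplify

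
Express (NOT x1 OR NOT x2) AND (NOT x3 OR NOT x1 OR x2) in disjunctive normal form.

NOT x1 OR (NOT x2 AND NOT x3)

(NOT x1 OR NOT x2) AND (NOT x3 OR NOT x1 OR x2)
≡ (NOT x1 AND NOT x3) OR (NOT x1 AND NOT x1) OR (NOT x1 AND x2) OR (NOT x2 AND NOT x3) OR (NOT x2 AND NOT x1) OR (NOT x2 AND x2)   [distribute AND over OR]
≡ NOT x1 OR (NOT x2 AND NOT x3)   [simplify]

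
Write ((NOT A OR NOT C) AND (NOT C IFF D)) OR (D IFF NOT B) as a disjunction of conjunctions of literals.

((NOT A OR NOT C) AND (NOT C IFF D)) OR (D IFF NOT B)
≡ ((NOT A OR NOT C) AND (NOT C IMPLIES D) AND (D IMPLIES NOT C)) OR (D IFF NOT B)   (eliminate IFF)
≡ ((NOT A OR NOT C) AND (NOT NOT C OR D) AND (D IMPLIES NOT C)) OR (D IFF NOT B)   (eliminate IMPLIES)
≡ ((NOT A OR NOT C) AND (NOT NOT C OR D) AND (NOT D OR NOT C)) OR (D IFF NOT B)   (eliminate IMPLIES)
≡ ((NOT A OR NOT C) AND (NOT NOT C OR D) AND (NOT D OR NOT C)) OR ((D IMPLIES NOT B) AND (NOT B IMPLIES D))   (eliminate IFF)
≡ ((NOT A OR NOT C) AND (NOT NOT C OR D) AND (NOT D OR NOT C)) OR ((NOT D OR NOT B) AND (NOT B IMPLIES D))   (eliminate IMPLIES)
≡ ((NOT A OR NOT C) AND (NOT NOT C OR D) AND (NOT D OR NOT C)) OR ((NOT D OR NOT B) AND (NOT NOT B OR D))   (eliminate IMPLIES)
≡ ((NOT A OR NOT C) AND (C OR D) AND (NOT D OR NOT C)) OR ((NOT D OR NOT B) AND (NOT NOT B OR D))   (double negation)
≡ ((NOT A OR NOT C) AND (C OR D) AND (NOT D OR NOT C)) OR ((NOT D OR NOT B) AND (B OR D))   (double negation)
≡ (NOT A AND C AND NOT D) OR (NOT A AND C AND NOT C) OR (NOT A AND D AND NOT D) OR (NOT A AND D AND NOT C) OR (NOT C AND C AND NOT D) OR (NOT C AND C AND NOT C) OR (NOT C AND D AND NOT D) OR (NOT C AND D AND NOT C) OR (NOT D AND B) OR (NOT D AND D) OR (NOT B AND B) OR (NOT B AND D)   (distribute AND over OR)
≡ (NOT A AND C AND NOT D) OR (NOT C AND D) OR (NOT D AND B) OR (NOT B AND D)   (simplify)

(NOT A AND C AND NOT D) OR (NOT C AND D) OR (NOT D AND B) OR (NOT B AND D)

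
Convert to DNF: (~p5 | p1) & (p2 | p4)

(~p5 | p1) & (p2 | p4)
≡ (~p5 & p2) | (~p5 & p4) | (p1 & p2) | (p1 & p4)   — distribute & over |

(~p5 & p2) | (~p5 & p4) | (p1 & p2) | (p1 & p4)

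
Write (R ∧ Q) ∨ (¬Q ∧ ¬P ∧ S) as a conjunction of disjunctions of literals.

(R ∨ ¬Q) ∧ (R ∨ ¬P) ∧ (R ∨ S) ∧ (Q ∨ ¬P) ∧ (Q ∨ S)

(R ∧ Q) ∨ (¬Q ∧ ¬P ∧ S)
⇔ (R ∨ ¬Q) ∧ (R ∨ ¬P) ∧ (R ∨ S) ∧ (Q ∨ ¬Q) ∧ (Q ∨ ¬P) ∧ (Q ∨ S)   [distribute ∨ over ∧]
⇔ (R ∨ ¬Q) ∧ (R ∨ ¬P) ∧ (R ∨ S) ∧ (Q ∨ ¬P) ∧ (Q ∨ S)   [simplify]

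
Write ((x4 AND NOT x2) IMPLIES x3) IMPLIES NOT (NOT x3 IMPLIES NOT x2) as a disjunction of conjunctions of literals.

((x4 AND NOT x2) IMPLIES x3) IMPLIES NOT (NOT x3 IMPLIES NOT x2)
≡ NOT ((x4 AND NOT x2) IMPLIES x3) OR NOT (NOT x3 IMPLIES NOT x2)   (eliminate IMPLIES)
≡ NOT (NOT (x4 AND NOT x2) OR x3) OR NOT (NOT x3 IMPLIES NOT x2)   (eliminate IMPLIES)
≡ NOT (NOT (x4 AND NOT x2) OR x3) OR NOT (NOT NOT x3 OR NOT x2)   (eliminate IMPLIES)
≡ (NOT NOT (x4 AND NOT x2) AND NOT x3) OR NOT (NOT NOT x3 OR NOT x2)   (De Morgan)
≡ (x4 AND NOT x2 AND NOT x3) OR NOT (NOT NOT x3 OR NOT x2)   (double negation)
≡ (x4 AND NOT x2 AND NOT x3) OR (NOT NOT NOT x3 AND NOT NOT x2)   (De Morgan)
≡ (x4 AND NOT x2 AND NOT x3) OR (NOT x3 AND NOT NOT x2)   (double negation)
≡ (x4 AND NOT x2 AND NOT x3) OR (NOT x3 AND x2)   (double negation)

(x4 AND NOT x2 AND NOT x3) OR (NOT x3 AND x2)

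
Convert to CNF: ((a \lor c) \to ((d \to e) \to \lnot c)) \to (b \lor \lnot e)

((a \lor c) \to ((d \to e) \to \lnot c)) \to (b \lor \lnot e)
≡ \lnot ((a \lor c) \to ((d \to e) \to \lnot c)) \lor b \lor \lnot e   [eliminate \to]
≡ \lnot (\lnot (a \lor c) \lor ((d \to e) \to \lnot c)) \lor b \lor \lnot e   [eliminate \to]
≡ \lnot (\lnot (a \lor c) \lor \lnot (d \to e) \lor \lnot c) \lor b \lor \lnot e   [eliminate \to]
≡ \lnot (\lnot (a \lor c) \lor \lnot (\lnot d \lor e) \lor \lnot c) \lor b \lor \lnot e   [eliminate \to]
≡ (\lnot \lnot (a \lor c) \land \lnot \lnot (\lnot d \lor e) \land \lnot \lnot c) \lor b \lor \lnot e   [De Morgan]
≡ ((a \lor c) \land \lnot \lnot (\lnot d \lor e) \land \lnot \lnot c) \lor b \lor \lnot e   [double negation]
≡ ((a \lor c) \land (\lnot d \lor e) \land \lnot \lnot c) \lor b \lor \lnot e   [double negation]
≡ ((a \lor c) \land (\lnot d \lor e) \land c) \lor b \lor \lnot e   [double negation]
≡ (a \lor c \lor b \lor \lnot e) \land (\lnot d \lor e \lor b \lor \lnot e) \land (c \lor b \lor \lnot e)   [distribute \lor over \land]
≡ c \lor b \lor \lnot e   [simplify]

c \lor b \lor \lnot e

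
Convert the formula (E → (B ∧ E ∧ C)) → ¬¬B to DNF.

(E → (B ∧ E ∧ C)) → ¬¬B
≡ ¬(E → (B ∧ E ∧ C)) ∨ ¬¬B
≡ ¬(¬E ∨ (B ∧ E ∧ C)) ∨ ¬¬B
≡ (¬¬E ∧ ¬(B ∧ E ∧ C)) ∨ ¬¬B
≡ (E ∧ ¬(B ∧ E ∧ C)) ∨ ¬¬B
≡ (E ∧ (¬B ∨ ¬E ∨ ¬C)) ∨ ¬¬B
≡ (E ∧ (¬B ∨ ¬E ∨ ¬C)) ∨ B
≡ (E ∧ ¬B) ∨ (E ∧ ¬E) ∨ (E ∧ ¬C) ∨ B
≡ (E ∧ ¬B) ∨ (E ∧ ¬C) ∨ B

(E ∧ ¬B) ∨ (E ∧ ¬C) ∨ B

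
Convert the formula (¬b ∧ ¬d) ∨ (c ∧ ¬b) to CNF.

¬b ∧ (¬d ∨ c)

(¬b ∧ ¬d) ∨ (c ∧ ¬b)
= (¬b ∨ c) ∧ (¬b ∨ ¬b) ∧ (¬d ∨ c) ∧ (¬d ∨ ¬b)   [distribute ∨ over ∧]
= ¬b ∧ (¬d ∨ c)   [simplify]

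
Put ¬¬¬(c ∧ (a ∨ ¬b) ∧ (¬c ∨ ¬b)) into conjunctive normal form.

¬c ∨ b

¬¬¬(c ∧ (a ∨ ¬b) ∧ (¬c ∨ ¬b))
≡ ¬(c ∧ (a ∨ ¬b) ∧ (¬c ∨ ¬b))   (double negation)
≡ ¬c ∨ ¬(a ∨ ¬b) ∨ ¬(¬c ∨ ¬b)   (De Morgan)
≡ ¬c ∨ (¬a ∧ ¬¬b) ∨ ¬(¬c ∨ ¬b)   (De Morgan)
≡ ¬c ∨ (¬a ∧ b) ∨ ¬(¬c ∨ ¬b)   (double negation)
≡ ¬c ∨ (¬a ∧ b) ∨ (¬¬c ∧ ¬¬b)   (De Morgan)
≡ ¬c ∨ (¬a ∧ b) ∨ (c ∧ ¬¬b)   (double negation)
≡ ¬c ∨ (¬a ∧ b) ∨ (c ∧ b)   (double negation)
≡ (¬c ∨ ¬a ∨ c) ∧ (¬c ∨ ¬a ∨ b) ∧ (¬c ∨ b ∨ c) ∧ (¬c ∨ b ∨ b)   (distribute ∨ over ∧)
≡ ¬c ∨ b   (simplify)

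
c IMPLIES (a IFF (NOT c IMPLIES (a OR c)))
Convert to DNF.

NOT c OR a

c IMPLIES (a IFF (NOT c IMPLIES (a OR c)))
= NOT c OR (a IFF (NOT c IMPLIES (a OR c)))   [eliminate IMPLIES]
= NOT c OR ((a IMPLIES (NOT c IMPLIES (a OR c))) AND ((NOT c IMPLIES (a OR c)) IMPLIES a))   [eliminate IFF]
= NOT c OR ((NOT a OR (NOT c IMPLIES (a OR c))) AND ((NOT c IMPLIES (a OR c)) IMPLIES a))   [eliminate IMPLIES]
= NOT c OR ((NOT a OR NOT NOT c OR a OR c) AND ((NOT c IMPLIES (a OR c)) IMPLIES a))   [eliminate IMPLIES]
= NOT c OR ((NOT a OR NOT NOT c OR a OR c) AND (NOT (NOT c IMPLIES (a OR c)) OR a))   [eliminate IMPLIES]
= NOT c OR ((NOT a OR NOT NOT c OR a OR c) AND (NOT (NOT NOT c OR a OR c) OR a))   [eliminate IMPLIES]
= NOT c OR ((NOT a OR c OR a OR c) AND (NOT (NOT NOT c OR a OR c) OR a))   [double negation]
= NOT c OR ((NOT a OR c OR a OR c) AND ((NOT NOT NOT c AND NOT a AND NOT c) OR a))   [De Morgan]
= NOT c OR ((NOT a OR c OR a OR c) AND ((NOT c AND NOT a AND NOT c) OR a))   [double negation]
= NOT c OR (NOT a AND NOT c AND NOT a AND NOT c) OR (NOT a AND a) OR (c AND NOT c AND NOT a AND NOT c) OR (c AND a) OR (a AND NOT c AND NOT a AND NOT c) OR (a AND a) OR (c AND NOT c AND NOT a AND NOT c) OR (c AND a)   [distribute AND over OR]
= NOT c OR a   [simplify]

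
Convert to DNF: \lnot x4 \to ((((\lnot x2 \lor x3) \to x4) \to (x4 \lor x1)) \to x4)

\lnot x4 \to ((((\lnot x2 \lor x3) \to x4) \to (x4 \lor x1)) \to x4)
= \lnot \lnot x4 \lor ((((\lnot x2 \lor x3) \to x4) \to (x4 \lor x1)) \to x4)   (eliminate \to)
= \lnot \lnot x4 \lor \lnot (((\lnot x2 \lor x3) \to x4) \to (x4 \lor x1)) \lor x4   (eliminate \to)
= \lnot \lnot x4 \lor \lnot (\lnot ((\lnot x2 \lor x3) \to x4) \lor x4 \lor x1) \lor x4   (eliminate \to)
= \lnot \lnot x4 \lor \lnot (\lnot (\lnot (\lnot x2 \lor x3) \lor x4) \lor x4 \lor x1) \lor x4   (eliminate \to)
= x4 \lor \lnot (\lnot (\lnot (\lnot x2 \lor x3) \lor x4) \lor x4 \lor x1) \lor x4   (double negation)
= x4 \lor (\lnot \lnot (\lnot (\lnot x2 \lor x3) \lor x4) \land \lnot x4 \land \lnot x1) \lor x4   (De Morgan)
= x4 \lor ((\lnot (\lnot x2 \lor x3) \lor x4) \land \lnot x4 \land \lnot x1) \lor x4   (double negation)
= x4 \lor (((\lnot \lnot x2 \land \lnot x3) \lor x4) \land \lnot x4 \land \lnot x1) \lor x4   (De Morgan)
= x4 \lor (((x2 \land \lnot x3) \lor x4) \land \lnot x4 \land \lnot x1) \lor x4   (double negation)
= x4 \lor (x2 \land \lnot x3 \land \lnot x4 \land \lnot x1) \lor (x4 \land \lnot x4 \land \lnot x1) \lor x4   (distribute \land over \lor)
= x4 \lor (x2 \land \lnot x3 \land \lnot x4 \land \lnot x1)   (simplify)

x4 \lor (x2 \land \lnot x3 \land \lnot x4 \land \lnot x1)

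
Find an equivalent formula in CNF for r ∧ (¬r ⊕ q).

r ∧ (¬r ∨ q)

r ∧ (¬r ⊕ q)
≡ r ∧ (¬r ∨ q) ∧ ¬(¬r ∧ q)   [expand ⊕]
≡ r ∧ (¬r ∨ q) ∧ (¬¬r ∨ ¬q)   [De Morgan]
≡ r ∧ (¬r ∨ q) ∧ (r ∨ ¬q)   [double negation]
≡ r ∧ (¬r ∨ q)   [simplify]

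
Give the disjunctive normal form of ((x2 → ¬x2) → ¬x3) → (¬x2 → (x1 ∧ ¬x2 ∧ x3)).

((x2 → ¬x2) → ¬x3) → (¬x2 → (x1 ∧ ¬x2 ∧ x3))
≡ ¬((x2 → ¬x2) → ¬x3) ∨ (¬x2 → (x1 ∧ ¬x2 ∧ x3))   [eliminate →]
≡ ¬(¬(x2 → ¬x2) ∨ ¬x3) ∨ (¬x2 → (x1 ∧ ¬x2 ∧ x3))   [eliminate →]
≡ ¬(¬(¬x2 ∨ ¬x2) ∨ ¬x3) ∨ (¬x2 → (x1 ∧ ¬x2 ∧ x3))   [eliminate →]
≡ ¬(¬(¬x2 ∨ ¬x2) ∨ ¬x3) ∨ ¬¬x2 ∨ (x1 ∧ ¬x2 ∧ x3)   [eliminate →]
≡ (¬¬(¬x2 ∨ ¬x2) ∧ ¬¬x3) ∨ ¬¬x2 ∨ (x1 ∧ ¬x2 ∧ x3)   [De Morgan]
≡ ((¬x2 ∨ ¬x2) ∧ ¬¬x3) ∨ ¬¬x2 ∨ (x1 ∧ ¬x2 ∧ x3)   [double negation]
≡ ((¬x2 ∨ ¬x2) ∧ x3) ∨ ¬¬x2 ∨ (x1 ∧ ¬x2 ∧ x3)   [double negation]
≡ ((¬x2 ∨ ¬x2) ∧ x3) ∨ x2 ∨ (x1 ∧ ¬x2 ∧ x3)   [double negation]
≡ (¬x2 ∧ x3) ∨ (¬x2 ∧ x3) ∨ x2 ∨ (x1 ∧ ¬x2 ∧ x3)   [distribute ∧ over ∨]
≡ (¬x2 ∧ x3) ∨ x2   [simplify]

(¬x2 ∧ x3) ∨ x2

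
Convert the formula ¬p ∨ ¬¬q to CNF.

¬p ∨ ¬¬q
⇔ ¬p ∨ q   (double negation)

¬p ∨ q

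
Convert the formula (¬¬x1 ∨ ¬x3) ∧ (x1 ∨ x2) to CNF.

(¬¬x1 ∨ ¬x3) ∧ (x1 ∨ x2)
≡ (x1 ∨ ¬x3) ∧ (x1 ∨ x2)   [double negation]

(x1 ∨ ¬x3) ∧ (x1 ∨ x2)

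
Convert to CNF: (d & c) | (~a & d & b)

(d & c) | (~a & d & b)
≡ (d | ~a) & (d | d) & (d | b) & (c | ~a) & (c | d) & (c | b)   — distribute | over &
≡ d & (c | ~a) & (c | b)   — simplify

d & (c | ~a) & (c | b)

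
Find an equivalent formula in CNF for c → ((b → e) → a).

(¬c ∨ b ∨ a) ∧ (¬c ∨ ¬e ∨ a)

c → ((b → e) → a)
⇔ ¬c ∨ ((b → e) → a)   [eliminate →]
⇔ ¬c ∨ ¬(b → e) ∨ a   [eliminate →]
⇔ ¬c ∨ ¬(¬b ∨ e) ∨ a   [eliminate →]
⇔ ¬c ∨ (¬¬b ∧ ¬e) ∨ a   [De Morgan]
⇔ ¬c ∨ (b ∧ ¬e) ∨ a   [double negation]
⇔ (¬c ∨ b ∨ a) ∧ (¬c ∨ ¬e ∨ a)   [distribute ∨ over ∧]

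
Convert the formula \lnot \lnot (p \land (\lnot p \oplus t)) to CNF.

\lnot \lnot (p \land (\lnot p \oplus t))
= \lnot \lnot (p \land (\lnot p \lor t) \land \lnot (\lnot p \land t))   — expand \oplus
= p \land (\lnot p \lor t) \land \lnot (\lnot p \land t)   — double negation
= p \land (\lnot p \lor t) \land (\lnot \lnot p \lor \lnot t)   — De Morgan
= p \land (\lnot p \lor t) \land (p \lor \lnot t)   — double negation
= p \land (\lnot p \lor t)   — simplify

p \land (\lnot p \lor t)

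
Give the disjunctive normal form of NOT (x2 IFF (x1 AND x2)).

x2 AND NOT x1

NOT (x2 IFF (x1 AND x2))
⇔ NOT ((x2 IMPLIES (x1 AND x2)) AND ((x1 AND x2) IMPLIES x2))   — eliminate IFF
⇔ NOT ((NOT x2 OR (x1 AND x2)) AND ((x1 AND x2) IMPLIES x2))   — eliminate IMPLIES
⇔ NOT ((NOT x2 OR (x1 AND x2)) AND (NOT (x1 AND x2) OR x2))   — eliminate IMPLIES
⇔ NOT (NOT x2 OR (x1 AND x2)) OR NOT (NOT (x1 AND x2) OR x2)   — De Morgan
⇔ (NOT NOT x2 AND NOT (x1 AND x2)) OR NOT (NOT (x1 AND x2) OR x2)   — De Morgan
⇔ (x2 AND NOT (x1 AND x2)) OR NOT (NOT (x1 AND x2) OR x2)   — double negation
⇔ (x2 AND (NOT x1 OR NOT x2)) OR NOT (NOT (x1 AND x2) OR x2)   — De Morgan
⇔ (x2 AND (NOT x1 OR NOT x2)) OR (NOT NOT (x1 AND x2) AND NOT x2)   — De Morgan
⇔ (x2 AND (NOT x1 OR NOT x2)) OR (x1 AND x2 AND NOT x2)   — double negation
⇔ (x2 AND NOT x1) OR (x2 AND NOT x2) OR (x1 AND x2 AND NOT x2)   — distribute AND over OR
⇔ x2 AND NOT x1   — simplify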